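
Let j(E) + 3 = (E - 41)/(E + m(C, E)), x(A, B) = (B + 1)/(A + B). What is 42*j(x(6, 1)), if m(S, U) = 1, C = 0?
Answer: -1456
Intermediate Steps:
x(A, B) = (1 + B)/(A + B)
j(E) = -3 + (-41 + E)/(1 + E) (j(E) = -3 + (E - 41)/(E + 1) = -3 + (-41 + E)/(1 + E))
42*j(x(6, 1)) = 42*(2*(-22 - (1 + 1)/(6 + 1))/(1 + (1 + 1)/(6 + 1))) = 42*(2*(-22 - 2/7)/(1 + 2/7)) = 42*(2*(-22 - 2/7)/(1 + (⅐)*2)) = 42*(2*(-22 - 1*2/7)/(1 + 2/7)) = 42*(2*(-22 - 2/7)/(9/7)) = 42*(2*(7/9)*(-156/7)) = 42*(-104/3) = -1456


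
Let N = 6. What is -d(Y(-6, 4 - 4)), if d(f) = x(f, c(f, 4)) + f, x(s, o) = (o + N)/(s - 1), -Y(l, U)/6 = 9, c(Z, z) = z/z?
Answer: 2977/55 ≈ 54.127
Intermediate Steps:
c(Z, z) = 1
Y(l, U) = -54 (Y(l, U) = -6*9 = -54)
x(s, o) = (6 + o)/(-1 + s) (x(s, o) = (o + 6)/(s - 1) = (6 + o)/(-1 + s))
d(f) = f + 7/(-1 + f) (d(f) = (6 + 1)/(-1 + f) + f = 7/(-1 + f) + f = f + 7/(-1 + f))
-d(Y(-6, 4 - 4)) = -(7 - 54*(-1 - 54))/(-1 - 54) = -(7 - 54*(-55))/(-55) = -(-1)*(7 + 2970)/55 = -(-1)*2977/55 = -1*(-2977/55) = 2977/55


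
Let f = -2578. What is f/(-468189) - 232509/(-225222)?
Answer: 36479592839/35148820986 ≈ 1.0379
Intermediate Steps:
f/(-468189) - 232509/(-225222) = -2578/(-468189) - 232509/(-225222) = -2578*(-1/468189) - 232509*(-1/225222) = 2578/468189 + 77503/75074 = 36479592839/35148820986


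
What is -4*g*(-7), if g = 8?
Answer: 224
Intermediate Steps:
-4*g*(-7) = -4*8*(-7) = -32*(-7) = 224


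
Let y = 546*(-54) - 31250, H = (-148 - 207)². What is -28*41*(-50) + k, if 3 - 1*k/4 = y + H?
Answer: -203752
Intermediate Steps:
H = 126025 (H = (-355)² = 126025)
y = -60734 (y = -29484 - 31250 = -60734)
k = -261152 (k = 12 - 4*(-60734 + 126025) = 12 - 4*65291 = 12 - 261164 = -261152)
-28*41*(-50) + k = -28*41*(-50) - 261152 = -1148*(-50) - 261152 = 57400 - 261152 = -203752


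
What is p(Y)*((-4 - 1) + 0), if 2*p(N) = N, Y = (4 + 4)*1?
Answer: -20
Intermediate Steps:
Y = 8 (Y = 8*1 = 8)
p(N) = N/2
p(Y)*((-4 - 1) + 0) = ((1/2)*8)*((-4 - 1) + 0) = 4*(-5 + 0) = 4*(-5) = -20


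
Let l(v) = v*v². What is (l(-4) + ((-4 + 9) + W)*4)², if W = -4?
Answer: 3600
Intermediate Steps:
l(v) = v³
(l(-4) + ((-4 + 9) + W)*4)² = ((-4)³ + ((-4 + 9) - 4)*4)² = (-64 + (5 - 4)*4)² = (-64 + 1*4)² = (-64 + 4)² = (-60)² = 3600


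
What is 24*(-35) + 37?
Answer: -803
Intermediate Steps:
24*(-35) + 37 = -840 + 37 = -803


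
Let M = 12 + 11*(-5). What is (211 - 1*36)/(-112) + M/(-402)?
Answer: -4681/3216 ≈ -1.4555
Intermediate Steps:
M = -43 (M = 12 - 55 = -43)
(211 - 1*36)/(-112) + M/(-402) = (211 - 1*36)/(-112) - 43/(-402) = (211 - 36)*(-1/112) - 43*(-1/402) = 175*(-1/112) + 43/402 = -25/16 + 43/402 = -4681/3216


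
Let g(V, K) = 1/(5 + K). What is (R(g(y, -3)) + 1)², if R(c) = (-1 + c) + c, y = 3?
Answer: 1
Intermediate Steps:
R(c) = -1 + 2*c
(R(g(y, -3)) + 1)² = ((-1 + 2/(5 - 3)) + 1)² = ((-1 + 2/2) + 1)² = ((-1 + 2*(½)) + 1)² = ((-1 + 1) + 1)² = (0 + 1)² = 1² = 1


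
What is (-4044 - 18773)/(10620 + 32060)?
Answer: -22817/42680 ≈ -0.53461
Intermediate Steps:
(-4044 - 18773)/(10620 + 32060) = -22817/42680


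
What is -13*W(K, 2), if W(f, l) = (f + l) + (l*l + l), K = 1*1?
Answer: -117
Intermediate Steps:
K = 1
W(f, l) = f + l**2 + 2*l (W(f, l) = (f + l) + (l**2 + l) = (f + l) + (l + l**2) = f + l**2 + 2*l)
-13*W(K, 2) = -13*(1 + 2**2 + 2*2) = -13*(1 + 4 + 4) = -13*9 = -117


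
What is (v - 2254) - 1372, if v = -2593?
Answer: -6219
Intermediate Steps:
(v - 2254) - 1372 = (-2593 - 2254) - 1372 = -4847 - 1372 = -6219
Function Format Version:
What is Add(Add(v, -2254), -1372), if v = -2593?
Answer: -6219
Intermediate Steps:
Add(Add(v, -2254), -1372) = Add(Add(-2593, -2254), -1372) = Add(-4847, -1372) = -6219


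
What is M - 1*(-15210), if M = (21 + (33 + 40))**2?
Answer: 24046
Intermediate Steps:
M = 8836 (M = (21 + 73)**2 = 94**2 = 8836)
M - 1*(-15210) = 8836 - 1*(-15210) = 8836 + 15210 = 24046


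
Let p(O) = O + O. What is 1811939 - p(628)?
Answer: 1810683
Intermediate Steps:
p(O) = 2*O
1811939 - p(628) = 1811939 - 2*628 = 1811939 - 1*1256 = 1811939 - 1256 = 1810683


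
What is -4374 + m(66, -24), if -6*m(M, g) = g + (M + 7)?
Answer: -26293/6 ≈ -4382.2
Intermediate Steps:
m(M, g) = -7/6 - M/6 - g/6 (m(M, g) = -(g + (M + 7))/6 = -(g + (7 + M))/6 = -(7 + M + g)/6 = -7/6 - M/6 - g/6)
-4374 + m(66, -24) = -4374 + (-7/6 - 1/6*66 - 1/6*(-24)) = -4374 + (-7/6 - 11 + 4) = -4374 - 49/6 = -26293/6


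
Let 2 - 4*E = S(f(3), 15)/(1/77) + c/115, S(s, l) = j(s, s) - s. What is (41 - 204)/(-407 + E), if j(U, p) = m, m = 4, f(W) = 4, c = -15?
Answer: 14996/37395 ≈ 0.40102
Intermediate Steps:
j(U, p) = 4
S(s, l) = 4 - s
E = 49/92 (E = ½ - ((4 - 1*4)/(1/77) - 15/115)/4 = ½ - ((4 - 4)/(1/77) - 15*1/115)/4 = ½ - (0*77 - 3/23)/4 = ½ - (0 - 3/23)/4 = ½ - ¼*(-3/23) = ½ + 3/92 = 49/92 ≈ 0.53261)
(41 - 204)/(-407 + E) = (41 - 204)/(-407 + 49/92) = -163/(-37395/92) = -163*(-92/37395) = 14996/37395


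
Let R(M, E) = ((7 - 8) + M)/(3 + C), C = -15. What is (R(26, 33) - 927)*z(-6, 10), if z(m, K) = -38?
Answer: 211831/6 ≈ 35305.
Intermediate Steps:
R(M, E) = 1/12 - M/12 (R(M, E) = ((7 - 8) + M)/(3 - 15) = (-1 + M)/(-12) = (-1 + M)*(-1/12) = 1/12 - M/12)
(R(26, 33) - 927)*z(-6, 10) = ((1/12 - 1/12*26) - 927)*(-38) = ((1/12 - 13/6) - 927)*(-38) = (-25/12 - 927)*(-38) = -11149/12*(-38) = 211831/6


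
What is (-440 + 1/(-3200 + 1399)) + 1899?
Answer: 2627658/1801 ≈ 1459.0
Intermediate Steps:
(-440 + 1/(-3200 + 1399)) + 1899 = (-440 + 1/(-1801)) + 1899 = (-440 - 1/1801) + 1899 = -792441/1801 + 1899 = 2627658/1801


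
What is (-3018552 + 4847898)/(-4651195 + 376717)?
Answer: -304891/712413 ≈ -0.42797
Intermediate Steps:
(-3018552 + 4847898)/(-4651195 + 376717) = 1829346/(-4274478) = 1829346*(-1/4274478) = -304891/712413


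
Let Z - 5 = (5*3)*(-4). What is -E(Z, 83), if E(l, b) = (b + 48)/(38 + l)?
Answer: 131/17 ≈ 7.7059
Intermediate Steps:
Z = -55 (Z = 5 + (5*3)*(-4) = 5 + 15*(-4) = 5 - 60 = -55)
E(l, b) = (48 + b)/(38 + l)
-E(Z, 83) = -(48 + 83)/(38 - 55) = -131/(-17) = -(-1)*131/17 = -1*(-131/17) = 131/17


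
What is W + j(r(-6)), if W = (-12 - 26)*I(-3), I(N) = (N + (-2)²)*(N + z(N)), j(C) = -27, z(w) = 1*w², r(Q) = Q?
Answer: -255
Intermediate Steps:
z(w) = w²
I(N) = (4 + N)*(N + N²) (I(N) = (N + (-2)²)*(N + N²) = (N + 4)*(N + N²) = (4 + N)*(N + N²))
W = -228 (W = (-12 - 26)*(-3*(4 + (-3)² + 5*(-3))) = -(-114)*(4 + 9 - 15) = -(-114)*(-2) = -38*6 = -228)
W + j(r(-6)) = -228 - 27 = -255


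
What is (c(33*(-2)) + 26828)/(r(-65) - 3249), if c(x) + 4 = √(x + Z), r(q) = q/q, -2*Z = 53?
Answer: -479/58 - I*√370/6496 ≈ -8.2586 - 0.0029611*I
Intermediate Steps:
Z = -53/2 (Z = -½*53 = -53/2 ≈ -26.500)
r(q) = 1
c(x) = -4 + √(-53/2 + x) (c(x) = -4 + √(x - 53/2) = -4 + √(-53/2 + x))
(c(33*(-2)) + 26828)/(r(-65) - 3249) = ((-4 + √(-106 + 4*(33*(-2)))/2) + 26828)/(1 - 3249) = ((-4 + √(-106 + 4*(-66))/2) + 26828)/(-3248) = ((-4 + √(-106 - 264)/2) + 26828)*(-1/3248) = ((-4 + √(-370)/2) + 26828)*(-1/3248) = ((-4 + (I*√370)/2) + 26828)*(-1/3248) = ((-4 + I*√370/2) + 26828)*(-1/3248) = (26824 + I*√370/2)*(-1/3248) = -479/58 - I*√370/6496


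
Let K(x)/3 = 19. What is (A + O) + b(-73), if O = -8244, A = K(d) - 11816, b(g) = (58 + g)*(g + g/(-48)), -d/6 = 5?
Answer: -302893/16 ≈ -18931.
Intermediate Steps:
d = -30 (d = -6*5 = -30)
K(x) = 57 (K(x) = 3*19 = 57)
b(g) = 47*g*(58 + g)/48 (b(g) = (58 + g)*(g + g*(-1/48)) = (58 + g)*(g - g/48) = (58 + g)*(47*g/48) = 47*g*(58 + g)/48)
A = -11759 (A = 57 - 11816 = -11759)
(A + O) + b(-73) = (-11759 - 8244) + (47/48)*(-73)*(58 - 73) = -20003 + (47/48)*(-73)*(-15) = -20003 + 17155/16 = -302893/16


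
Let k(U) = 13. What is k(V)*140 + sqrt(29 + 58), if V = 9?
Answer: 1820 + sqrt(87) ≈ 1829.3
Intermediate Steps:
k(V)*140 + sqrt(29 + 58) = 13*140 + sqrt(29 + 58) = 1820 + sqrt(87)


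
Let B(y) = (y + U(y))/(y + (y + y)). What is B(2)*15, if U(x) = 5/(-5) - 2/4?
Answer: 5/4 ≈ 1.2500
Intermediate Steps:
U(x) = -3/2 (U(x) = 5*(-⅕) - 2*¼ = -1 - ½ = -3/2)
B(y) = (-3/2 + y)/(3*y) (B(y) = (y - 3/2)/(y + (y + y)) = (-3/2 + y)/(y + 2*y) = (-3/2 + y)/((3*y)) = (-3/2 + y)*(1/(3*y)) = (-3/2 + y)/(3*y))
B(2)*15 = ((⅙)*(-3 + 2*2)/2)*15 = ((⅙)*(½)*(-3 + 4))*15 = ((⅙)*(½)*1)*15 = (1/12)*15 = 5/4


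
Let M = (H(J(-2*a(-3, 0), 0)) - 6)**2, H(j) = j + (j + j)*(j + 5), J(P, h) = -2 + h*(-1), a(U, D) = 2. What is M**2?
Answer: 160000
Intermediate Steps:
J(P, h) = -2 - h
H(j) = j + 2*j*(5 + j) (H(j) = j + (2*j)*(5 + j) = j + 2*j*(5 + j))
M = 400 (M = ((-2 - 1*0)*(11 + 2*(-2 - 1*0)) - 6)**2 = ((-2 + 0)*(11 + 2*(-2 + 0)) - 6)**2 = (-2*(11 + 2*(-2)) - 6)**2 = (-2*(11 - 4) - 6)**2 = (-2*7 - 6)**2 = (-14 - 6)**2 = (-20)**2 = 400)
M**2 = 400**2 = 160000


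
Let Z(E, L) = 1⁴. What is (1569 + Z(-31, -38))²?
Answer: 2464900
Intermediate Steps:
Z(E, L) = 1
(1569 + Z(-31, -38))² = (1569 + 1)² = 1570² = 2464900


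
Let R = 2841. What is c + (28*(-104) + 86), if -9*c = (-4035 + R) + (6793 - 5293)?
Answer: -2860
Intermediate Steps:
c = -34 (c = -((-4035 + 2841) + (6793 - 5293))/9 = -(-1194 + 1500)/9 = -⅑*306 = -34)
c + (28*(-104) + 86) = -34 + (28*(-104) + 86) = -34 + (-2912 + 86) = -34 - 2826 = -2860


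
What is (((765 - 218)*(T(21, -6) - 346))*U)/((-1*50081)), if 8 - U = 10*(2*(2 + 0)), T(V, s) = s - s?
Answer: -6056384/50081 ≈ -120.93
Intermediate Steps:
T(V, s) = 0
U = -32 (U = 8 - 10*2*(2 + 0) = 8 - 10*2*2 = 8 - 10*4 = 8 - 1*40 = 8 - 40 = -32)
(((765 - 218)*(T(21, -6) - 346))*U)/((-1*50081)) = (((765 - 218)*(0 - 346))*(-32))/((-1*50081)) = ((547*(-346))*(-32))/(-50081) = -189262*(-32)*(-1/50081) = 6056384*(-1/50081) = -6056384/50081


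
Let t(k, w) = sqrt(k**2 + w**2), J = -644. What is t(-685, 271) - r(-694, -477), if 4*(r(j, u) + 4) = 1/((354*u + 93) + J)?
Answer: 2710545/677636 + sqrt(542666) ≈ 740.66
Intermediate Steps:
r(j, u) = -4 + 1/(4*(-551 + 354*u)) (r(j, u) = -4 + 1/(4*((354*u + 93) - 644)) = -4 + 1/(4*((93 + 354*u) - 644)) = -4 + 1/(4*(-551 + 354*u)))
t(-685, 271) - r(-694, -477) = sqrt((-685)**2 + 271**2) - 3*(2939 - 1888*(-477))/(4*(-551 + 354*(-477))) = sqrt(469225 + 73441) - 3*(2939 + 900576)/(4*(-551 - 168858)) = sqrt(542666) - 3*903515/(4*(-169409)) = sqrt(542666) - 3*(-1)*903515/(4*169409) = sqrt(542666) - 1*(-2710545/677636) = sqrt(542666) + 2710545/677636 = 2710545/677636 + sqrt(542666)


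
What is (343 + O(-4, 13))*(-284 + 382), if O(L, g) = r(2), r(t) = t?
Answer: 33810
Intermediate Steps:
O(L, g) = 2
(343 + O(-4, 13))*(-284 + 382) = (343 + 2)*(-284 + 382) = 345*98 = 33810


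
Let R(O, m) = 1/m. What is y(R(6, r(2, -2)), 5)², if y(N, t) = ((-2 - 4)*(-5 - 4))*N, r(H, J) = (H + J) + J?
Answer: 729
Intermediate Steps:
r(H, J) = H + 2*J
y(N, t) = 54*N (y(N, t) = (-6*(-9))*N = 54*N)
y(R(6, r(2, -2)), 5)² = (54/(2 + 2*(-2)))² = (54/(2 - 4))² = (54/(-2))² = (54*(-½))² = (-27)² = 729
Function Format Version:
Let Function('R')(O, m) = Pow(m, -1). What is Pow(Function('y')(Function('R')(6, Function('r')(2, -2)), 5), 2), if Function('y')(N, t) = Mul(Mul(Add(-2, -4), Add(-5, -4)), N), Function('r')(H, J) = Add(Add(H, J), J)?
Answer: 729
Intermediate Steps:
Function('r')(H, J) = Add(H, Mul(2, J))
Function('y')(N, t) = Mul(54, N) (Function('y')(N, t) = Mul(Mul(-6, -9), N) = Mul(54, N))
Pow(Function('y')(Function('R')(6, Function('r')(2, -2)), 5), 2) = Pow(Mul(54, Pow(Add(2, Mul(2, -2)), -1)), 2) = Pow(Mul(54, Pow(Add(2, -4), -1)), 2) = Pow(Mul(54, Pow(-2, -1)), 2) = Pow(Mul(54, Rational(-1, 2)), 2) = Pow(-27, 2) = 729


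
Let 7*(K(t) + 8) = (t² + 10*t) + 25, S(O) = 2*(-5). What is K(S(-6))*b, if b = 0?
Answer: 0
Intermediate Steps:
S(O) = -10
K(t) = -31/7 + t²/7 + 10*t/7 (K(t) = -8 + ((t² + 10*t) + 25)/7 = -8 + (25 + t² + 10*t)/7 = -8 + (25/7 + t²/7 + 10*t/7) = -31/7 + t²/7 + 10*t/7)
K(S(-6))*b = (-31/7 + (⅐)*(-10)² + (10/7)*(-10))*0 = (-31/7 + (⅐)*100 - 100/7)*0 = (-31/7 + 100/7 - 100/7)*0 = -31/7*0 = 0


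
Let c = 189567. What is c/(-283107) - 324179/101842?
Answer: -37027742189/9610727698 ≈ -3.8528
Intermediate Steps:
c/(-283107) - 324179/101842 = 189567/(-283107) - 324179/101842 = 189567*(-1/283107) - 324179*1/101842 = -63189/94369 - 324179/101842 = -37027742189/9610727698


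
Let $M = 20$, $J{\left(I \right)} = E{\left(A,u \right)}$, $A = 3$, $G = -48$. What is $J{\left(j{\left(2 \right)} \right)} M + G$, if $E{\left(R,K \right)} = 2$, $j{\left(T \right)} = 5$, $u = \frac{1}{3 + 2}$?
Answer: $-8$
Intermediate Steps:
$u = \frac{1}{5} \approx 0.2$
$J{\left(I \right)} = 2$
$J{\left(j{\left(2 \right)} \right)} M + G = 2 \cdot 20 - 48 = 40 - 48 = -8$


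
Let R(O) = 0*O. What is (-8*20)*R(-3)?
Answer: 0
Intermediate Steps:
R(O) = 0
(-8*20)*R(-3) = -8*20*0 = -160*0 = 0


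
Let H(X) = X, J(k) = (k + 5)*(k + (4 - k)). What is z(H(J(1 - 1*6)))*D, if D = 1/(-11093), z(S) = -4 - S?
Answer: 4/11093 ≈ 0.00036059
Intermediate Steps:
J(k) = 20 + 4*k (J(k) = (5 + k)*4 = 20 + 4*k)
D = -1/11093 ≈ -9.0147e-5
z(H(J(1 - 1*6)))*D = (-4 - (20 + 4*(1 - 1*6)))*(-1/11093) = (-4 - (20 + 4*(1 - 6)))*(-1/11093) = (-4 - (20 + 4*(-5)))*(-1/11093) = (-4 - (20 - 20))*(-1/11093) = (-4 - 1*0)*(-1/11093) = (-4 + 0)*(-1/11093) = -4*(-1/11093) = 4/11093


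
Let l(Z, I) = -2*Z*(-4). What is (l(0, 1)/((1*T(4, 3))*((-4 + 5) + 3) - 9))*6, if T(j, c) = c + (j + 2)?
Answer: 0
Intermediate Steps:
T(j, c) = 2 + c + j (T(j, c) = c + (2 + j) = 2 + c + j)
l(Z, I) = 8*Z
(l(0, 1)/((1*T(4, 3))*((-4 + 5) + 3) - 9))*6 = ((8*0)/((1*(2 + 3 + 4))*((-4 + 5) + 3) - 9))*6 = (0/((1*9)*(1 + 3) - 9))*6 = (0/(9*4 - 9))*6 = (0/(36 - 9))*6 = (0/27)*6 = (0*(1/27))*6 = 0*6 = 0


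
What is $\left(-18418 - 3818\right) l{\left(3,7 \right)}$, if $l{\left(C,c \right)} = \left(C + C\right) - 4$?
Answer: $-44472$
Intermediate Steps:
$l{\left(C,c \right)} = -4 + 2 C$ ($l{\left(C,c \right)} = 2 C - 4 = -4 + 2 C$)
$\left(-18418 - 3818\right) l{\left(3,7 \right)} = \left(-18418 - 3818\right) \left(-4 + 2 \cdot 3\right) = - 22236 \left(-4 + 6\right) = \left(-22236\right) 2 = -44472$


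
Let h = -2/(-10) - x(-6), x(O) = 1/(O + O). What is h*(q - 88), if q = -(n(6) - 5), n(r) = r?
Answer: -1513/60 ≈ -25.217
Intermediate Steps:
x(O) = 1/(2*O)
q = -1 (q = -(6 - 5) = -1*1 = -1)
h = 17/60 (h = -2/(-10) - 1/(2*(-6)) = -2*(-⅒) - (-1)/(2*6) = ⅕ - 1*(-1/12) = ⅕ + 1/12 = 17/60 ≈ 0.28333)
h*(q - 88) = 17*(-1 - 88)/60 = (17/60)*(-89) = -1513/60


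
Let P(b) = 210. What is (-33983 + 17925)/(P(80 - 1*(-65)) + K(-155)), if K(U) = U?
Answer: -16058/55 ≈ -291.96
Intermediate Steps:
(-33983 + 17925)/(P(80 - 1*(-65)) + K(-155)) = (-33983 + 17925)/(210 - 155) = -16058/55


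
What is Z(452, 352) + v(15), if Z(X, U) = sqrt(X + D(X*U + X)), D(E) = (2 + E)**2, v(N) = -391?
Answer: -391 + 2*sqrt(6364688954) ≈ 1.5917e+5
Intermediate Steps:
Z(X, U) = sqrt(X + (2 + X + U*X)**2) (Z(X, U) = sqrt(X + (2 + (X*U + X))**2) = sqrt(X + (2 + (U*X + X))**2) = sqrt(X + (2 + (X + U*X))**2) = sqrt(X + (2 + X + U*X)**2))
Z(452, 352) + v(15) = sqrt(452 + (2 + 452*(1 + 352))**2) - 391 = sqrt(452 + (2 + 452*353)**2) - 391 = sqrt(452 + (2 + 159556)**2) - 391 = sqrt(452 + 159558**2) - 391 = sqrt(452 + 25458755364) - 391 = sqrt(25458755816) - 391 = 2*sqrt(6364688954) - 391 = -391 + 2*sqrt(6364688954)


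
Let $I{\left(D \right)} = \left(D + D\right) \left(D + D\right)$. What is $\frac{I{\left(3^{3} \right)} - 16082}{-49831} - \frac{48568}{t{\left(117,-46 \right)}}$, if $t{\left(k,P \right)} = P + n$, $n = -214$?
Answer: $\frac{46607984}{249155} \approx 187.06$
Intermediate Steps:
$t{\left(k,P \right)} = -214 + P$ ($t{\left(k,P \right)} = P - 214 = -214 + P$)
$I{\left(D \right)} = 4 D^{2}$ ($I{\left(D \right)} = 2 D 2 D = 4 D^{2}$)
$\frac{I{\left(3^{3} \right)} - 16082}{-49831} - \frac{48568}{t{\left(117,-46 \right)}} = \frac{4 \left(3^{3}\right)^{2} - 16082}{-49831} - \frac{48568}{-214 - 46} = \left(4 \cdot 27^{2} - 16082\right) \left(- \frac{1}{49831}\right) - \frac{48568}{-260} = \left(4 \cdot 729 - 16082\right) \left(- \frac{1}{49831}\right) - - \frac{934}{5} = \left(2916 - 16082\right) \left(- \frac{1}{49831}\right) + \frac{934}{5} = \left(-13166\right) \left(- \frac{1}{49831}\right) + \frac{934}{5} = \frac{13166}{49831} + \frac{934}{5} = \frac{46607984}{249155}$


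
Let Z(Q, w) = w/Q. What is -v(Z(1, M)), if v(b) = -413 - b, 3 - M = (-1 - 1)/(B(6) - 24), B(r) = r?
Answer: 3743/9 ≈ 415.89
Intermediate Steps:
M = 26/9 (M = 3 - (-1 - 1)/(6 - 24) = 3 - (-2)/(-18) = 3 - (-2)*(-1)/18 = 3 - 1*⅑ = 3 - ⅑ = 26/9 ≈ 2.8889)
-v(Z(1, M)) = -(-413 - 26/(9*1)) = -(-413 - 26/9) = -1*(-3743/9) = 3743/9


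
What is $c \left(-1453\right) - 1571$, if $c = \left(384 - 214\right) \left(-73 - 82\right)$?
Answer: $38284979$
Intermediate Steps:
$c = -26350$ ($c = 170 \left(-155\right) = -26350$)
$c \left(-1453\right) - 1571 = \left(-26350\right) \left(-1453\right) - 1571 = 38286550 - 1571 = 38284979$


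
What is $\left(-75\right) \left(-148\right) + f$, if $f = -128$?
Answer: $10972$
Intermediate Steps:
$\left(-75\right) \left(-148\right) + f = \left(-75\right) \left(-148\right) - 128 = 11100 - 128 = 10972$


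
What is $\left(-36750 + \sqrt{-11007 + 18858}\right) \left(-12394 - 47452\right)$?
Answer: $2199340500 - 59846 \sqrt{7851} \approx 2.194 \cdot 10^{9}$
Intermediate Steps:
$\left(-36750 + \sqrt{-11007 + 18858}\right) \left(-12394 - 47452\right) = \left(-36750 + \sqrt{7851}\right) \left(-59846\right) = 2199340500 - 59846 \sqrt{7851}$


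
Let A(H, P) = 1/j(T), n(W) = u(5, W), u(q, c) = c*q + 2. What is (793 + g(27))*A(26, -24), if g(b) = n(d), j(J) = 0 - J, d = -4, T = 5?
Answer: -155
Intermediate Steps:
j(J) = -J
u(q, c) = 2 + c*q
n(W) = 2 + 5*W (n(W) = 2 + W*5 = 2 + 5*W)
A(H, P) = -⅕ (A(H, P) = 1/(-1*5) = 1/(-5) = -⅕)
g(b) = -18 (g(b) = 2 + 5*(-4) = 2 - 20 = -18)
(793 + g(27))*A(26, -24) = (793 - 18)*(-⅕) = 775*(-⅕) = -155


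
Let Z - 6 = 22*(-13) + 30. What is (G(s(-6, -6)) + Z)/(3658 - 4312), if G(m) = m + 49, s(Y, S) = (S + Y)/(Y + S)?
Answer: 100/327 ≈ 0.30581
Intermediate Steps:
s(Y, S) = 1 (s(Y, S) = (S + Y)/(S + Y) = 1)
G(m) = 49 + m
Z = -250 (Z = 6 + (22*(-13) + 30) = 6 + (-286 + 30) = 6 - 256 = -250)
(G(s(-6, -6)) + Z)/(3658 - 4312) = ((49 + 1) - 250)/(3658 - 4312) = (50 - 250)/(-654) = -200*(-1/654) = 100/327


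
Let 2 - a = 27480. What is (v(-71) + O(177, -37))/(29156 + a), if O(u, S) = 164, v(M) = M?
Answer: 93/1678 ≈ 0.055423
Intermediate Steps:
a = -27478 (a = 2 - 1*27480 = 2 - 27480 = -27478)
(v(-71) + O(177, -37))/(29156 + a) = (-71 + 164)/(29156 - 27478) = 93/1678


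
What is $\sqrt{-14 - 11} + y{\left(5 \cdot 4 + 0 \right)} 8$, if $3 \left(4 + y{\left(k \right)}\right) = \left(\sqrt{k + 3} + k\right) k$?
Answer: $\frac{3104}{3} + 5 i + \frac{160 \sqrt{23}}{3} \approx 1290.4 + 5.0 i$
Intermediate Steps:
$y{\left(k \right)} = -4 + \frac{k \left(k + \sqrt{3 + k}\right)}{3}$ ($y{\left(k \right)} = -4 + \frac{\left(\sqrt{k + 3} + k\right) k}{3} = -4 + \frac{\left(\sqrt{3 + k} + k\right) k}{3} = -4 + \frac{\left(k + \sqrt{3 + k}\right) k}{3} = -4 + \frac{k \left(k + \sqrt{3 + k}\right)}{3}$)
$\sqrt{-14 - 11} + y{\left(5 \cdot 4 + 0 \right)} 8 = \sqrt{-14 - 11} + \left(-4 + \frac{\left(5 \cdot 4 + 0\right)^{2}}{3} + \frac{\left(5 \cdot 4 + 0\right) \sqrt{3 + \left(5 \cdot 4 + 0\right)}}{3}\right) 8 = \sqrt{-25} + \left(-4 + \frac{\left(20 + 0\right)^{2}}{3} + \frac{\left(20 + 0\right) \sqrt{3 + \left(20 + 0\right)}}{3}\right) 8 = 5 i + \left(-4 + \frac{20^{2}}{3} + \frac{1}{3} \cdot 20 \sqrt{3 + 20}\right) 8 = 5 i + \left(-4 + \frac{1}{3} \cdot 400 + \frac{1}{3} \cdot 20 \sqrt{23}\right) 8 = 5 i + \left(-4 + \frac{400}{3} + \frac{20 \sqrt{23}}{3}\right) 8 = 5 i + \left(\frac{388}{3} + \frac{20 \sqrt{23}}{3}\right) 8 = 5 i + \left(\frac{3104}{3} + \frac{160 \sqrt{23}}{3}\right) = \frac{3104}{3} + 5 i + \frac{160 \sqrt{23}}{3}$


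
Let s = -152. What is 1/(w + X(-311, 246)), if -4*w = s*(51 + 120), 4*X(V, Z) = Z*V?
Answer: -2/25257 ≈ -7.9186e-5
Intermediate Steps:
X(V, Z) = V*Z/4 (X(V, Z) = (Z*V)/4 = (V*Z)/4 = V*Z/4)
w = 6498 (w = -(-38)*(51 + 120) = -(-38)*171 = -¼*(-25992) = 6498)
1/(w + X(-311, 246)) = 1/(6498 + (¼)*(-311)*246) = 1/(6498 - 38253/2) = 1/(-25257/2) = -2/25257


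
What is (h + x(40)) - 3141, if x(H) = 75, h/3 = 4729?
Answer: 11121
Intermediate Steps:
h = 14187 (h = 3*4729 = 14187)
(h + x(40)) - 3141 = (14187 + 75) - 3141 = 14262 - 3141 = 11121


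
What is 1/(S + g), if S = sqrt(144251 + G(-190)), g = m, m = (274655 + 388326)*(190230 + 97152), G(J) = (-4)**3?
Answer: 190528805742/36301225817472772026377 - sqrt(144187)/36301225817472772026377 ≈ 5.2486e-12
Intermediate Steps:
G(J) = -64
m = 190528805742 (m = 662981*287382 = 190528805742)
g = 190528805742
S = sqrt(144187) (S = sqrt(144251 - 64) = sqrt(144187) ≈ 379.72)
1/(S + g) = 1/(sqrt(144187) + 190528805742) = 1/(190528805742 + sqrt(144187))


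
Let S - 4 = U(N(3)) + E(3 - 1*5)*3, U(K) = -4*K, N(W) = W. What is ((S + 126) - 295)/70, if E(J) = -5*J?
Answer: -21/10 ≈ -2.1000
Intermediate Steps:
S = 22 (S = 4 + (-4*3 - 5*(3 - 1*5)*3) = 4 + (-12 - 5*(3 - 5)*3) = 4 + (-12 - 5*(-2)*3) = 4 + (-12 + 10*3) = 4 + (-12 + 30) = 4 + 18 = 22)
((S + 126) - 295)/70 = ((22 + 126) - 295)/70 = (148 - 295)*(1/70) = -147*1/70 = -21/10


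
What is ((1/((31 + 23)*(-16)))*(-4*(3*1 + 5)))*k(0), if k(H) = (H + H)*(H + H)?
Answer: 0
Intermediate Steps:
k(H) = 4*H² (k(H) = (2*H)*(2*H) = 4*H²)
((1/((31 + 23)*(-16)))*(-4*(3*1 + 5)))*k(0) = ((1/((31 + 23)*(-16)))*(-4*(3*1 + 5)))*(4*0²) = ((-1/16/54)*(-4*(3 + 5)))*(4*0) = (((1/54)*(-1/16))*(-4*8))*0 = -1/864*(-32)*0 = (1/27)*0 = 0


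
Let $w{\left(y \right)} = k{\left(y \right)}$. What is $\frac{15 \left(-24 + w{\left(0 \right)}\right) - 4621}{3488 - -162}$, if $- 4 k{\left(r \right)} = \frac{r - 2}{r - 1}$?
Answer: $- \frac{9977}{7300} \approx -1.3667$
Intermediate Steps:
$k{\left(r \right)} = - \frac{-2 + r}{4 \left(-1 + r\right)}$ ($k{\left(r \right)} = - \frac{\left(r - 2\right) \frac{1}{r - 1}}{4} = - \frac{\left(-2 + r\right) \frac{1}{-1 + r}}{4} = - \frac{\frac{1}{-1 + r} \left(-2 + r\right)}{4} = - \frac{-2 + r}{4 \left(-1 + r\right)}$)
$w{\left(y \right)} = \frac{2 - y}{4 \left(-1 + y\right)}$
$\frac{15 \left(-24 + w{\left(0 \right)}\right) - 4621}{3488 - -162} = \frac{15 \left(-24 + \frac{2 - 0}{4 \left(-1 + 0\right)}\right) - 4621}{3488 - -162} = \frac{15 \left(-24 + \frac{2 + 0}{4 \left(-1\right)}\right) - 4621}{3488 + \left(168 - 6\right)} = \frac{15 \left(-24 + \frac{1}{4} \left(-1\right) 2\right) - 4621}{3488 + 162} = \frac{15 \left(-24 - \frac{1}{2}\right) - 4621}{3650} = \left(15 \left(- \frac{49}{2}\right) - 4621\right) \frac{1}{3650} = \left(- \frac{735}{2} - 4621\right) \frac{1}{3650} = \left(- \frac{9977}{2}\right) \frac{1}{3650} = - \frac{9977}{7300}$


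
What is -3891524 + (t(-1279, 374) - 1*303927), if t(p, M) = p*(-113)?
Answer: -4050924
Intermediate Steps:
t(p, M) = -113*p
-3891524 + (t(-1279, 374) - 1*303927) = -3891524 + (-113*(-1279) - 1*303927) = -3891524 + (144527 - 303927) = -3891524 - 159400 = -4050924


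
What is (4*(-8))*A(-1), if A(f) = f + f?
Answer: 64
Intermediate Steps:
A(f) = 2*f
(4*(-8))*A(-1) = (4*(-8))*(2*(-1)) = -32*(-2) = 64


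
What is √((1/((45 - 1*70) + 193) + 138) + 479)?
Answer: √4353594/84 ≈ 24.840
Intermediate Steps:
√((1/((45 - 1*70) + 193) + 138) + 479) = √((1/((45 - 70) + 193) + 138) + 479) = √((1/(-25 + 193) + 138) + 479) = √((1/168 + 138) + 479) = √(23185/168 + 479) = √(103657/168) = √4353594/84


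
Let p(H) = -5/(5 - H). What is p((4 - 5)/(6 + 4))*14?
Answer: -700/51 ≈ -13.725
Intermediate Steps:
p((4 - 5)/(6 + 4))*14 = (5/(-5 + (4 - 5)/(6 + 4)))*14 = (5/(-5 - 1/10))*14 = (5/(-5 - 1*⅒))*14 = (5/(-5 - ⅒))*14 = (5/(-51/10))*14 = (5*(-10/51))*14 = -50/51*14 = -700/51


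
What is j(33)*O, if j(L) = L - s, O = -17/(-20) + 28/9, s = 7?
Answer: 9269/90 ≈ 102.99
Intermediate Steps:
O = 713/180 (O = -17*(-1/20) + 28*(1/9) = 17/20 + 28/9 = 713/180 ≈ 3.9611)
j(L) = -7 + L (j(L) = L - 1*7 = L - 7 = -7 + L)
j(33)*O = (-7 + 33)*(713/180) = 26*(713/180) = 9269/90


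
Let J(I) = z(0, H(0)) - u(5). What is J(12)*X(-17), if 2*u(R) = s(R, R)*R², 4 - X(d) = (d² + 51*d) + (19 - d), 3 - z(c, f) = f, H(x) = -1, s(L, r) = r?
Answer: -31941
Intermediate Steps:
z(c, f) = 3 - f
X(d) = -15 - d² - 50*d (X(d) = 4 - ((d² + 51*d) + (19 - d)) = 4 - (19 + d² + 50*d) = 4 + (-19 - d² - 50*d) = -15 - d² - 50*d)
u(R) = R³/2 (u(R) = (R*R²)/2 = R³/2)
J(I) = -117/2 (J(I) = (3 - 1*(-1)) - 5³/2 = (3 + 1) - 125/2 = 4 - 1*125/2 = 4 - 125/2 = -117/2)
J(12)*X(-17) = -117*(-15 - 1*(-17)² - 50*(-17))/2 = -117*(-15 - 1*289 + 850)/2 = -117*(-15 - 289 + 850)/2 = -117/2*546 = -31941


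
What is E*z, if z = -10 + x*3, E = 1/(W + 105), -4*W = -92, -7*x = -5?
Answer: -55/896 ≈ -0.061384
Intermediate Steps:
x = 5/7 (x = -⅐*(-5) = 5/7 ≈ 0.71429)
W = 23 (W = -¼*(-92) = 23)
E = 1/128 (E = 1/(23 + 105) = 1/128 ≈ 0.0078125)
z = -55/7 (z = -10 + (5/7)*3 = -10 + 15/7 = -55/7 ≈ -7.8571)
E*z = (1/128)*(-55/7) = -55/896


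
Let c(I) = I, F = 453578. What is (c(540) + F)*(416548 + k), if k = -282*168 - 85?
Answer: 167609050266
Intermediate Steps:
k = -47461 (k = -47376 - 85 = -47461)
(c(540) + F)*(416548 + k) = (540 + 453578)*(416548 - 47461) = 454118*369087 = 167609050266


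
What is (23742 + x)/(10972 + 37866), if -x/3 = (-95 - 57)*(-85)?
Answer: -7509/24419 ≈ -0.30751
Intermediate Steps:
x = -38760 (x = -3*(-95 - 57)*(-85) = -(-456)*(-85) = -3*12920 = -38760)
(23742 + x)/(10972 + 37866) = (23742 - 38760)/(10972 + 37866) = -15018/48838 = -15018*1/48838 = -7509/24419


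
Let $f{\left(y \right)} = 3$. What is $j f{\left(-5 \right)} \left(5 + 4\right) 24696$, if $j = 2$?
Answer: $1333584$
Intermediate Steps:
$j f{\left(-5 \right)} \left(5 + 4\right) 24696 = 2 \cdot 3 \left(5 + 4\right) 24696 = 6 \cdot 9 \cdot 24696 = 54 \cdot 24696 = 1333584$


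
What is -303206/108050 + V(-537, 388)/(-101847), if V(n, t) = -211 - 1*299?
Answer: -302210941/107887925 ≈ -2.8012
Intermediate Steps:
V(n, t) = -510 (V(n, t) = -211 - 299 = -510)
-303206/108050 + V(-537, 388)/(-101847) = -303206/108050 - 510/(-101847) = -303206*1/108050 - 510*(-1/101847) = -151603/54025 + 10/1997 = -302210941/107887925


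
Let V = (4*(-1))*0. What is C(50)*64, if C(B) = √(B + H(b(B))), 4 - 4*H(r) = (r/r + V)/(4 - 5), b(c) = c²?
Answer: 32*√205 ≈ 458.17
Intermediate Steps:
V = 0 (V = -4*0 = 0)
H(r) = 5/4 (H(r) = 1 - (r/r + 0)/(4*(4 - 5)) = 1 - (1 + 0)/(4*(-1)) = 1 - (-1)/4 = 1 - ¼*(-1) = 1 + ¼ = 5/4)
C(B) = √(5/4 + B) (C(B) = √(B + 5/4) = √(5/4 + B))
C(50)*64 = (√(5 + 4*50)/2)*64 = (√(5 + 200)/2)*64 = (√205/2)*64 = 32*√205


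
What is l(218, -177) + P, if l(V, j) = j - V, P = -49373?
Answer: -49768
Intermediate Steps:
l(218, -177) + P = (-177 - 1*218) - 49373 = (-177 - 218) - 49373 = -395 - 49373 = -49768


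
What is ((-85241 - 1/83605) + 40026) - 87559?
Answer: -11100570271/83605 ≈ -1.3277e+5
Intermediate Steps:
((-85241 - 1/83605) + 40026) - 87559 = (-7126573806/83605 + 40026) - 87559 = -3780200076/83605 - 87559 = -11100570271/83605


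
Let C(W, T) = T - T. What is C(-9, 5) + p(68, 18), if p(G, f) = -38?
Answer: -38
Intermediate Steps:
C(W, T) = 0
C(-9, 5) + p(68, 18) = 0 - 38 = -38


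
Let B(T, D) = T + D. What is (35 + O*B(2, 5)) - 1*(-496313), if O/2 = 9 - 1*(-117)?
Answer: 498112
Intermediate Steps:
B(T, D) = D + T
O = 252 (O = 2*(9 - 1*(-117)) = 2*(9 + 117) = 2*126 = 252)
(35 + O*B(2, 5)) - 1*(-496313) = (35 + 252*(5 + 2)) - 1*(-496313) = (35 + 252*7) + 496313 = (35 + 1764) + 496313 = 1799 + 496313 = 498112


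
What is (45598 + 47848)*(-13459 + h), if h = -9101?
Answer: -2108141760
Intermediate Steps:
(45598 + 47848)*(-13459 + h) = (45598 + 47848)*(-13459 - 9101) = 93446*(-22560) = -2108141760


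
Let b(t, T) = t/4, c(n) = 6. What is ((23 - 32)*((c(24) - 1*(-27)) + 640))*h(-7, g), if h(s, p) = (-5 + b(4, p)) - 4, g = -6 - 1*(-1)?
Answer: 48456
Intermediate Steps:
b(t, T) = t/4 (b(t, T) = t*(1/4) = t/4)
g = -5 (g = -6 + 1 = -5)
h(s, p) = -8 (h(s, p) = (-5 + (1/4)*4) - 4 = (-5 + 1) - 4 = -4 - 4 = -8)
((23 - 32)*((c(24) - 1*(-27)) + 640))*h(-7, g) = ((23 - 32)*((6 - 1*(-27)) + 640))*(-8) = -9*((6 + 27) + 640)*(-8) = -9*(33 + 640)*(-8) = -9*673*(-8) = -6057*(-8) = 48456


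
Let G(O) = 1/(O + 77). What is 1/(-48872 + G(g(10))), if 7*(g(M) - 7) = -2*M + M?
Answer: -578/28248009 ≈ -2.0462e-5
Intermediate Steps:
g(M) = 7 - M/7 (g(M) = 7 + (-2*M + M)/7 = 7 + (-M)/7 = 7 - M/7)
G(O) = 1/(77 + O)
1/(-48872 + G(g(10))) = 1/(-48872 + 1/(77 + (7 - ⅐*10))) = 1/(-48872 + 1/(77 + (7 - 10/7))) = 1/(-48872 + 1/(77 + 39/7)) = 1/(-48872 + 1/(578/7)) = 1/(-48872 + 7/578) = 1/(-28248009/578) = -578/28248009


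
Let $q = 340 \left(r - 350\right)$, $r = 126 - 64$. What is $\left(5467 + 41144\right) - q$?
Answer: $144531$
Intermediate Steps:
$r = 62$
$q = -97920$ ($q = 340 \left(62 - 350\right) = 340 \left(-288\right) = -97920$)
$\left(5467 + 41144\right) - q = \left(5467 + 41144\right) - -97920 = 46611 + 97920 = 144531$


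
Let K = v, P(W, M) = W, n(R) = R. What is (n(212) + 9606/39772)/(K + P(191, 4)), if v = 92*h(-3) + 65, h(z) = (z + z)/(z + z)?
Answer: 4220635/6920328 ≈ 0.60989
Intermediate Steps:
h(z) = 1 (h(z) = (2*z)/((2*z)) = (2*z)*(1/(2*z)) = 1)
v = 157 (v = 92*1 + 65 = 92 + 65 = 157)
K = 157
(n(212) + 9606/39772)/(K + P(191, 4)) = (212 + 9606/39772)/(157 + 191) = (212 + 9606*(1/39772))/348 = (212 + 4803/19886)*(1/348) = (4220635/19886)*(1/348) = 4220635/6920328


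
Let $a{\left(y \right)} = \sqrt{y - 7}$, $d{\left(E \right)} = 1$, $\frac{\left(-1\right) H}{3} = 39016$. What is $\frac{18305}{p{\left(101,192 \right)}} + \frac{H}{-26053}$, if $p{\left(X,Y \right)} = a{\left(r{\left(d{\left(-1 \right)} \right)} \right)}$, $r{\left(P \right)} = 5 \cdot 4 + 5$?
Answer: $\frac{117048}{26053} + \frac{18305 \sqrt{2}}{6} \approx 4319.0$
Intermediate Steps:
$H = -117048$ ($H = \left(-3\right) 39016 = -117048$)
$r{\left(P \right)} = 25$ ($r{\left(P \right)} = 20 + 5 = 25$)
$a{\left(y \right)} = \sqrt{-7 + y}$
$p{\left(X,Y \right)} = 3 \sqrt{2}$ ($p{\left(X,Y \right)} = \sqrt{-7 + 25} = \sqrt{18} = 3 \sqrt{2}$)
$\frac{18305}{p{\left(101,192 \right)}} + \frac{H}{-26053} = \frac{18305}{3 \sqrt{2}} - \frac{117048}{-26053} = 18305 \frac{\sqrt{2}}{6} - - \frac{117048}{26053} = \frac{18305 \sqrt{2}}{6} + \frac{117048}{26053} = \frac{117048}{26053} + \frac{18305 \sqrt{2}}{6}$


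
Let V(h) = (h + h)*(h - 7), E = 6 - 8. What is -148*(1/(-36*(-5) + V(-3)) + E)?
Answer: 17723/60 ≈ 295.38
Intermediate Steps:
E = -2
V(h) = 2*h*(-7 + h) (V(h) = (2*h)*(-7 + h) = 2*h*(-7 + h))
-148*(1/(-36*(-5) + V(-3)) + E) = -148*(1/(-36*(-5) + 2*(-3)*(-7 - 3)) - 2) = -148*(1/(180 + 2*(-3)*(-10)) - 2) = -148*(1/(180 + 60) - 2) = -148*(1/240 - 2) = -148*(-479/240) = 17723/60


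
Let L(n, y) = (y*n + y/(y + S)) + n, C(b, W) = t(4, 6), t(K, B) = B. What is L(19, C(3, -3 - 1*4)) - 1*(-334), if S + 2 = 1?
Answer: 2341/5 ≈ 468.20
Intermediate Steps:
S = -1 (S = -2 + 1 = -1)
C(b, W) = 6
L(n, y) = n + n*y + y/(-1 + y) (L(n, y) = (y*n + y/(y - 1)) + n = (n*y + y/(-1 + y)) + n = n + n*y + y/(-1 + y))
L(19, C(3, -3 - 1*4)) - 1*(-334) = (6 - 1*19 + 19*6**2)/(-1 + 6) - 1*(-334) = (6 - 19 + 19*36)/5 + 334 = (6 - 19 + 684)/5 + 334 = (1/5)*671 + 334 = 671/5 + 334 = 2341/5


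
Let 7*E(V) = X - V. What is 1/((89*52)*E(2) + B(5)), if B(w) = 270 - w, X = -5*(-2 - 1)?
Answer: 7/62019 ≈ 0.00011287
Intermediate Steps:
X = 15 (X = -5*(-3) = 15)
E(V) = 15/7 - V/7 (E(V) = (15 - V)/7 = 15/7 - V/7)
1/((89*52)*E(2) + B(5)) = 1/((89*52)*(15/7 - ⅐*2) + (270 - 1*5)) = 1/(4628*(15/7 - 2/7) + (270 - 5)) = 1/(4628*(13/7) + 265) = 1/(60164/7 + 265) = 1/(62019/7) = 7/62019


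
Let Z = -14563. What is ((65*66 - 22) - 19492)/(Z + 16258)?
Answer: -15224/1695 ≈ -8.9817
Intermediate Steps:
((65*66 - 22) - 19492)/(Z + 16258) = ((65*66 - 22) - 19492)/(-14563 + 16258) = ((4290 - 22) - 19492)/1695 = (4268 - 19492)*(1/1695) = -15224*1/1695 = -15224/1695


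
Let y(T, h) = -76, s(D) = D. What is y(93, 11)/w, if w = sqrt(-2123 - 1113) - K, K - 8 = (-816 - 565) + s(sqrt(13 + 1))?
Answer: 76/(-1373 + sqrt(14) - 2*I*sqrt(809)) ≈ -0.055409 + 0.002302*I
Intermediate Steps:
K = -1373 + sqrt(14) (K = 8 + ((-816 - 565) + sqrt(13 + 1)) = 8 + (-1381 + sqrt(14)) = -1373 + sqrt(14) ≈ -1369.3)
w = 1373 - sqrt(14) + 2*I*sqrt(809) (w = sqrt(-2123 - 1113) - (-1373 + sqrt(14)) = sqrt(-3236) + (1373 - sqrt(14)) = 2*I*sqrt(809) + (1373 - sqrt(14)) = 1373 - sqrt(14) + 2*I*sqrt(809) ≈ 1369.3 + 56.886*I)
y(93, 11)/w = -76/(1373 - sqrt(14) + 2*I*sqrt(809))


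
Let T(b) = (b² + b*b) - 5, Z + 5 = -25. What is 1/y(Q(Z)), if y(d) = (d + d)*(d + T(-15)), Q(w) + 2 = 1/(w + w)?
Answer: -1800/3216059 ≈ -0.00055969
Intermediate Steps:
Z = -30 (Z = -5 - 25 = -30)
T(b) = -5 + 2*b² (T(b) = (b² + b²) - 5 = 2*b² - 5 = -5 + 2*b²)
Q(w) = -2 + 1/(2*w) (Q(w) = -2 + 1/(w + w) = -2 + 1/(2*w))
y(d) = 2*d*(445 + d) (y(d) = (d + d)*(d + (-5 + 2*(-15)²)) = (2*d)*(d + (-5 + 2*225)) = (2*d)*(d + (-5 + 450)) = (2*d)*(d + 445) = (2*d)*(445 + d) = 2*d*(445 + d))
1/y(Q(Z)) = 1/(2*(-2 + (½)/(-30))*(445 + (-2 + (½)/(-30)))) = 1/(2*(-2 + (½)*(-1/30))*(445 + (-2 + (½)*(-1/30)))) = 1/(2*(-2 - 1/60)*(445 + (-2 - 1/60))) = 1/(2*(-121/60)*(445 - 121/60)) = 1/(2*(-121/60)*(26579/60)) = 1/(-3216059/1800) = -1800/3216059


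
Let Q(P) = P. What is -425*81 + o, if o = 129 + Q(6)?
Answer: -34290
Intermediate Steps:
o = 135 (o = 129 + 6 = 135)
-425*81 + o = -425*81 + 135 = -34425 + 135 = -34290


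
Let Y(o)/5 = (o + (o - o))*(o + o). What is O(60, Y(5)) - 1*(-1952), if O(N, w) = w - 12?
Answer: 2190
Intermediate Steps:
Y(o) = 10*o² (Y(o) = 5*((o + (o - o))*(o + o)) = 5*((o + 0)*(2*o)) = 5*(o*(2*o)) = 5*(2*o²) = 10*o²)
O(N, w) = -12 + w
O(60, Y(5)) - 1*(-1952) = (-12 + 10*5²) - 1*(-1952) = (-12 + 10*25) + 1952 = (-12 + 250) + 1952 = 238 + 1952 = 2190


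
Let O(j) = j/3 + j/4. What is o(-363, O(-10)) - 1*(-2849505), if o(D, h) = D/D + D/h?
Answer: 99734888/35 ≈ 2.8496e+6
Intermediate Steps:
O(j) = 7*j/12 (O(j) = j*(1/3) + j*(1/4) = j/3 + j/4 = 7*j/12)
o(D, h) = 1 + D/h
o(-363, O(-10)) - 1*(-2849505) = (-363 + (7/12)*(-10))/(((7/12)*(-10))) - 1*(-2849505) = (-363 - 35/6)/(-35/6) + 2849505 = -6/35*(-2213/6) + 2849505 = 2213/35 + 2849505 = 99734888/35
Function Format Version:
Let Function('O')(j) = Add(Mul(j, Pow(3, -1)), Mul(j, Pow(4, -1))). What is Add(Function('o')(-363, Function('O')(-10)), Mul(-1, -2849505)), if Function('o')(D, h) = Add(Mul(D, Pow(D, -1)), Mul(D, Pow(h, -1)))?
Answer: Rational(99734888, 35) ≈ 2.8496e+6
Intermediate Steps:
Function('O')(j) = Mul(Rational(7, 12), j) (Function('O')(j) = Add(Mul(j, Rational(1, 3)), Mul(j, Rational(1, 4))) = Add(Mul(Rational(1, 3), j), Mul(Rational(1, 4), j)) = Mul(Rational(7, 12), j))
Function('o')(D, h) = Add(1, Mul(D, Pow(h, -1)))
Add(Function('o')(-363, Function('O')(-10)), Mul(-1, -2849505)) = Add(Mul(Pow(Mul(Rational(7, 12), -10), -1), Add(-363, Mul(Rational(7, 12), -10))), Mul(-1, -2849505)) = Add(Mul(Pow(Rational(-35, 6), -1), Add(-363, Rational(-35, 6))), 2849505) = Add(Mul(Rational(-6, 35), Rational(-2213, 6)), 2849505) = Add(Rational(2213, 35), 2849505) = Rational(99734888, 35)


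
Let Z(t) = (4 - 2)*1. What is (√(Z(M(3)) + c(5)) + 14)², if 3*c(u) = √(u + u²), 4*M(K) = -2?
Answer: (42 + √3*√(6 + √30))²/9 ≈ 254.59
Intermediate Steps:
M(K) = -½ (M(K) = (¼)*(-2) = -½)
c(u) = √(u + u²)/3
Z(t) = 2 (Z(t) = 2*1 = 2)
(√(Z(M(3)) + c(5)) + 14)² = (√(2 + √(5*(1 + 5))/3) + 14)² = (√(2 + √(5*6)/3) + 14)² = (√(2 + √30/3) + 14)² = (14 + √(2 + √30/3))²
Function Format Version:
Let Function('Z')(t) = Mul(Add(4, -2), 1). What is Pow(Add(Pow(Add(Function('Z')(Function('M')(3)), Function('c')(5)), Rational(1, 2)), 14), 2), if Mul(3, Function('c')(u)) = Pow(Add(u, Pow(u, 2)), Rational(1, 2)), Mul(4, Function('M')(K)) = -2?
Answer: Mul(Rational(1, 9), Pow(Add(42, Mul(Pow(3, Rational(1, 2)), Pow(Add(6, Pow(30, Rational(1, 2))), Rational(1, 2)))), 2)) ≈ 254.59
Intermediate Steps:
Function('M')(K) = Rational(-1, 2) (Function('M')(K) = Mul(Rational(1, 4), -2) = Rational(-1, 2))
Function('c')(u) = Mul(Rational(1, 3), Pow(Add(u, Pow(u, 2)), Rational(1, 2)))
Function('Z')(t) = 2 (Function('Z')(t) = Mul(2, 1) = 2)
Pow(Add(Pow(Add(Function('Z')(Function('M')(3)), Function('c')(5)), Rational(1, 2)), 14), 2) = Pow(Add(Pow(Add(2, Mul(Rational(1, 3), Pow(Mul(5, Add(1, 5)), Rational(1, 2)))), Rational(1, 2)), 14), 2) = Pow(Add(Pow(Add(2, Mul(Rational(1, 3), Pow(Mul(5, 6), Rational(1, 2)))), Rational(1, 2)), 14), 2) = Pow(Add(Pow(Add(2, Mul(Rational(1, 3), Pow(30, Rational(1, 2)))), Rational(1, 2)), 14), 2) = Pow(Add(14, Pow(Add(2, Mul(Rational(1, 3), Pow(30, Rational(1, 2)))), Rational(1, 2))), 2)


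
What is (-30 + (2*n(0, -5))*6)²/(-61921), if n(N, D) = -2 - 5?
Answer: -684/3259 ≈ -0.20988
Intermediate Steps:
n(N, D) = -7
(-30 + (2*n(0, -5))*6)²/(-61921) = (-30 + (2*(-7))*6)²/(-61921) = (-30 - 14*6)²*(-1/61921) = (-30 - 84)²*(-1/61921) = (-114)²*(-1/61921) = 12996*(-1/61921) = -684/3259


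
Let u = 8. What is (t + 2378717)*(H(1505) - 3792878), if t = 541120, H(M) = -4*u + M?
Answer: -11070284600985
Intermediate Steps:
H(M) = -32 + M (H(M) = -4*8 + M = -32 + M)
(t + 2378717)*(H(1505) - 3792878) = (541120 + 2378717)*((-32 + 1505) - 3792878) = 2919837*(1473 - 3792878) = 2919837*(-3791405) = -11070284600985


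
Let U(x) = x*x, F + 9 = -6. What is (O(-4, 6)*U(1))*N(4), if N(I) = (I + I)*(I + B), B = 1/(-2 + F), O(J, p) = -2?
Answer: -1072/17 ≈ -63.059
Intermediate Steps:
F = -15 (F = -9 - 6 = -15)
U(x) = x**2
B = -1/17 (B = 1/(-2 - 15) = 1/(-17) = -1/17 ≈ -0.058824)
N(I) = 2*I*(-1/17 + I) (N(I) = (I + I)*(I - 1/17) = (2*I)*(-1/17 + I) = 2*I*(-1/17 + I))
(O(-4, 6)*U(1))*N(4) = (-2*1**2)*((2/17)*4*(-1 + 17*4)) = (-2*1)*((2/17)*4*(-1 + 68)) = -4*4*67/17 = -2*536/17 = -1072/17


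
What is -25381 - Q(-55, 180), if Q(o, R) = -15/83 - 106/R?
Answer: -189590321/7470 ≈ -25380.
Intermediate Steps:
Q(o, R) = -15/83 - 106/R (Q(o, R) = -15*1/83 - 106/R = -15/83 - 106/R)
-25381 - Q(-55, 180) = -25381 - (-15/83 - 106/180) = -25381 - (-15/83 - 106*1/180) = -25381 - (-15/83 - 53/90) = -25381 - 1*(-5749/7470) = -25381 + 5749/7470 = -189590321/7470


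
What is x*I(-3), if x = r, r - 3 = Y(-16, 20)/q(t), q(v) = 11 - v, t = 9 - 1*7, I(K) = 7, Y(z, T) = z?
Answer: 77/9 ≈ 8.5556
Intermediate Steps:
t = 2 (t = 9 - 7 = 2)
r = 11/9 (r = 3 - 16/(11 - 1*2) = 3 - 16/(11 - 2) = 3 - 16/9 = 11/9 ≈ 1.2222)
x = 11/9 ≈ 1.2222
x*I(-3) = (11/9)*7 = 77/9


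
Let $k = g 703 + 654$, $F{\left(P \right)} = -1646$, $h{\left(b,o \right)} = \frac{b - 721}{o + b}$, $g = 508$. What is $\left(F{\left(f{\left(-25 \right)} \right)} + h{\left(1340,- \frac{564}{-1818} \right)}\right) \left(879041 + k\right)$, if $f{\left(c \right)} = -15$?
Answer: $- \frac{826536561647253}{406114} \approx -2.0352 \cdot 10^{9}$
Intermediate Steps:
$h{\left(b,o \right)} = \frac{-721 + b}{b + o}$
$k = 357778$ ($k = 508 \cdot 703 + 654 = 357124 + 654 = 357778$)
$\left(F{\left(f{\left(-25 \right)} \right)} + h{\left(1340,- \frac{564}{-1818} \right)}\right) \left(879041 + k\right) = \left(-1646 + \frac{-721 + 1340}{1340 - \frac{564}{-1818}}\right) \left(879041 + 357778\right) = \left(-1646 + \frac{1}{1340 - - \frac{94}{303}} \cdot 619\right) 1236819 = \left(-1646 + \frac{1}{1340 + \frac{94}{303}} \cdot 619\right) 1236819 = \left(-1646 + \frac{1}{\frac{406114}{303}} \cdot 619\right) 1236819 = \left(-1646 + \frac{303}{406114} \cdot 619\right) 1236819 = \left(-1646 + \frac{187557}{406114}\right) 1236819 = \left(- \frac{668276087}{406114}\right) 1236819 = - \frac{826536561647253}{406114}$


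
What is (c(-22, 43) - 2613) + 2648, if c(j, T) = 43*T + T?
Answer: 1927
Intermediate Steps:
c(j, T) = 44*T
(c(-22, 43) - 2613) + 2648 = (44*43 - 2613) + 2648 = (1892 - 2613) + 2648 = -721 + 2648 = 1927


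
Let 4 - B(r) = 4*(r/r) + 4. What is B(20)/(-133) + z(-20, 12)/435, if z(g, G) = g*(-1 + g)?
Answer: 3840/3857 ≈ 0.99559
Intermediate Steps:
B(r) = -4 (B(r) = 4 - (4*(r/r) + 4) = 4 - (4*1 + 4) = 4 - (4 + 4) = 4 - 1*8 = 4 - 8 = -4)
B(20)/(-133) + z(-20, 12)/435 = -4/(-133) - 20*(-1 - 20)/435 = -4*(-1/133) - 20*(-21)*(1/435) = 4/133 + 420*(1/435) = 4/133 + 28/29 = 3840/3857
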